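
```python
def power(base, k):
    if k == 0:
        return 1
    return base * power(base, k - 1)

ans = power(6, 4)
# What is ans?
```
Call trace:
power(base=6, k=4)
  power(base=6, k=3)
    power(base=6, k=2)
      power(base=6, k=1)
        power(base=6, k=0)
        -> return 1
      -> return 6
    -> return 36
  -> return 216
-> return 1296

Final answer: 1296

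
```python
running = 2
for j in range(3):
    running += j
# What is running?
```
Trace:
  running=2
  running=2, j=0
  running=3, j=1
  running=5, j=2

Final answer: 5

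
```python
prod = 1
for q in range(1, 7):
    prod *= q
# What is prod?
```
Trace:
  prod=1
  prod=1, q=1
  prod=2, q=2
  prod=6, q=3
  prod=24, q=4
  prod=120, q=5
  prod=720, q=6

Final answer: 720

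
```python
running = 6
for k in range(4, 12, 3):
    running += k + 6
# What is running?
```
Trace:
  running=6
  running=16, k=4
  running=29, k=7
  running=45, k=10

Final answer: 45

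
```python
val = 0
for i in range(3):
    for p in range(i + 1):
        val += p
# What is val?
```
Trace:
  val=0
  val=0, i=0, p=0
  val=0, i=1, p=0
  val=1, i=1, p=1
  val=1, i=2, p=0
  val=2, i=2, p=1
  val=4, i=2, p=2

Final answer: 4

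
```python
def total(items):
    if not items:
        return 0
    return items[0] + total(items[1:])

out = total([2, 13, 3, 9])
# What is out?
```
Call trace:
total(items=[2, 13, 3, 9])
  total(items=[13, 3, 9])
    total(items=[3, 9])
      total(items=[9])
        total(items=[])
        -> return 0
      -> return 9
    -> return 12
  -> return 25
-> return 27

Final answer: 27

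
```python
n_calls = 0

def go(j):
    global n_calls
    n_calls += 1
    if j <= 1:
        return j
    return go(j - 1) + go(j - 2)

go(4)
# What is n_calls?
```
Call trace (a repeated sub-call is expanded the first time; later identical calls just restate its return value):
go(j=4)
  go(j=3)
    go(j=2)
      go(j=1)
      -> return 1
      go(j=0)
      -> return 0
    -> return 1
    go(j=1)
    -> return 1
  -> return 2
  go(j=2) -> return 1  (same call as traced above)
-> return 3

n_calls is incremented once per call, so count the calls in each subtree. Let C(j) = number of calls made by go(j).
C(0) = C(1) = 1 (base case, no recursion); C(j) = 1 + C(j - 1) + C(j - 2) otherwise.
C(2) = 1 + C(1) + C(0) = 1 + 1 + 1 = 3
C(3) = 1 + C(2) + C(1) = 1 + 3 + 1 = 5
C(4) = 1 + C(3) + C(2) = 1 + 5 + 3 = 9
n_calls = C(4) = 9

Final answer: 9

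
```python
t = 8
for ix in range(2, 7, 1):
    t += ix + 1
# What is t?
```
Trace:
  t=8
  t=11, ix=2
  t=15, ix=3
  t=20, ix=4
  t=26, ix=5
  t=33, ix=6

Final answer: 33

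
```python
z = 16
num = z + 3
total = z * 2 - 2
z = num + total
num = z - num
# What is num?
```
Trace:
  z=16
  z=16, num=19
  z=16, num=19, total=30
  z=49, num=19, total=30
  z=49, num=30, total=30

Final answer: 30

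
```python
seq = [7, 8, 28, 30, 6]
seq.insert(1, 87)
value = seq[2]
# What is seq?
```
Trace:
  seq=[7, 8, 28, 30, 6]
  seq=[7, 87, 8, 28, 30, 6]
  seq=[7, 87, 8, 28, 30, 6], value=8

Final answer: [7, 87, 8, 28, 30, 6]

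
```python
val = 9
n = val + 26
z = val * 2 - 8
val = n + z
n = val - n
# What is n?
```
Trace:
  val=9
  val=9, n=35
  val=9, n=35, z=10
  val=45, n=35, z=10
  val=45, n=10, z=10

Final answer: 10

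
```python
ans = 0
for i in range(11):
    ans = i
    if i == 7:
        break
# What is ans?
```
Trace:
  ans=0
  ans=0, i=0
  ans=1, i=1
  ans=2, i=2
  ans=3, i=3
  ans=4, i=4
  ans=5, i=5
  ans=6, i=6
  ans=7, i=7

Final answer: 7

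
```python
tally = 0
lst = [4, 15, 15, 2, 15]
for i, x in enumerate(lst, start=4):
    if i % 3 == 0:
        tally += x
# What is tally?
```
Trace:
  tally=0
  tally=0, i=4, x=4
  tally=0, i=5, x=15
  tally=15, i=6, x=15
  tally=15, i=7, x=2
  tally=15, i=8, x=15

Final answer: 15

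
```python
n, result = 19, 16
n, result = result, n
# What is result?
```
Trace:
  n=19, result=16
  n=16, result=19

Final answer: 19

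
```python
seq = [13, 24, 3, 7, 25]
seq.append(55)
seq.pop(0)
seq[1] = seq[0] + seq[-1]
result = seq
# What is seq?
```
Trace:
  seq=[13, 24, 3, 7, 25]
  seq=[13, 24, 3, 7, 25, 55]
  seq=[24, 3, 7, 25, 55]
  seq=[24, 79, 7, 25, 55]
  seq=[24, 79, 7, 25, 55], result=[24, 79, 7, 25, 55]

Final answer: [24, 79, 7, 25, 55]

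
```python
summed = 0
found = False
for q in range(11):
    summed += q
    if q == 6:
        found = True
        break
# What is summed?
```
Trace:
  summed=0
  summed=0, found=False
  summed=0, found=False, q=0
  summed=1, found=False, q=1
  summed=3, found=False, q=2
  summed=6, found=False, q=3
  summed=10, found=False, q=4
  summed=15, found=False, q=5
  summed=21, found=True, q=6

Final answer: 21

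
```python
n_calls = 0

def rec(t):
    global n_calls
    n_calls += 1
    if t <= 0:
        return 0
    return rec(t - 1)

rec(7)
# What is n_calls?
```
Call trace:
rec(t=7)
  rec(t=6)
    rec(t=5)
      rec(t=4)
        rec(t=3)
          rec(t=2)
            rec(t=1)
              rec(t=0)
              -> return 0
            -> return 0
          -> return 0
        -> return 0
      -> return 0
    -> return 0
  -> return 0
-> return 0

n_calls is incremented once per call. rec is entered once for each t = 7, 6, 5, 4, 3, 2, 1, 0 (the t <= 0 call returns without recursing), i.e. 7 + 1 calls.
n_calls = 8

Final answer: 8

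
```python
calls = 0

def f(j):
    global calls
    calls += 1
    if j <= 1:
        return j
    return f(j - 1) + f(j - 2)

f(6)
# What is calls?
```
Call trace (a repeated sub-call is expanded the first time; later identical calls just restate its return value):
f(j=6)
  f(j=5)
    f(j=4)
      f(j=3)
        f(j=2)
          f(j=1)
          -> return 1
          f(j=0)
          -> return 0
        -> return 1
        f(j=1)
        -> return 1
      -> return 2
      f(j=2) -> return 1  (same call as traced above)
    -> return 3
    f(j=3) -> return 2  (same call as traced above)
  -> return 5
  f(j=4) -> return 3  (same call as traced above)
-> return 8

calls is incremented once per call, so count the calls in each subtree. Let C(j) = number of calls made by f(j).
C(0) = C(1) = 1 (base case, no recursion); C(j) = 1 + C(j - 1) + C(j - 2) otherwise.
C(2) = 1 + C(1) + C(0) = 1 + 1 + 1 = 3
C(3) = 1 + C(2) + C(1) = 1 + 3 + 1 = 5
C(4) = 1 + C(3) + C(2) = 1 + 5 + 3 = 9
C(5) = 1 + C(4) + C(3) = 1 + 9 + 5 = 15
C(6) = 1 + C(5) + C(4) = 1 + 15 + 9 = 25
calls = C(6) = 25

Final answer: 25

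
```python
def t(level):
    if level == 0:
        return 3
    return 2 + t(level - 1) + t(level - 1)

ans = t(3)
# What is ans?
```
Call trace (a repeated sub-call is expanded the first time; later identical calls just restate its return value):
t(level=3)
  t(level=2)
    t(level=1)
      t(level=0)
      -> return 3
      t(level=0)
      -> return 3
    -> return 8
    t(level=1) -> return 8  (same call as traced above)
  -> return 18
  t(level=2) -> return 18  (same call as traced above)
-> return 38

Final answer: 38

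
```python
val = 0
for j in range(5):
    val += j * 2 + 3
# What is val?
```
Trace:
  val=0
  val=3, j=0
  val=8, j=1
  val=15, j=2
  val=24, j=3
  val=35, j=4

Final answer: 35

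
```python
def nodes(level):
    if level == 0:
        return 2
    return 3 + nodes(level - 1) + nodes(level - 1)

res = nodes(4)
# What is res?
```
Call trace (a repeated sub-call is expanded the first time; later identical calls just restate its return value):
nodes(level=4)
  nodes(level=3)
    nodes(level=2)
      nodes(level=1)
        nodes(level=0)
        -> return 2
        nodes(level=0)
        -> return 2
      -> return 7
      nodes(level=1) -> return 7  (same call as traced above)
    -> return 17
    nodes(level=2) -> return 17  (same call as traced above)
  -> return 37
  nodes(level=3) -> return 37  (same call as traced above)
-> return 77

Final answer: 77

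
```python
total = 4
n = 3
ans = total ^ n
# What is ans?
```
Trace:
  total=4
  total=4, n=3
  total=4, n=3, ans=7

Final answer: 7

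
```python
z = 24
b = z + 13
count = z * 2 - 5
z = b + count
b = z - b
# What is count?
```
Trace:
  z=24
  z=24, b=37
  z=24, b=37, count=43
  z=80, b=37, count=43
  z=80, b=43, count=43

Final answer: 43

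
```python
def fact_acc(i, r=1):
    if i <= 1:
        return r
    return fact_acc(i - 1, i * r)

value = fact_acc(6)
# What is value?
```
Call trace:
fact_acc(i=6, r=1)
  fact_acc(i=5, r=6)
    fact_acc(i=4, r=30)
      fact_acc(i=3, r=120)
        fact_acc(i=2, r=360)
          fact_acc(i=1, r=720)
          -> return 720
        -> return 720
      -> return 720
    -> return 720
  -> return 720
-> return 720

Final answer: 720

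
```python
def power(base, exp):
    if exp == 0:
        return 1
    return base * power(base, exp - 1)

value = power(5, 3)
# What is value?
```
Call trace:
power(base=5, exp=3)
  power(base=5, exp=2)
    power(base=5, exp=1)
      power(base=5, exp=0)
      -> return 1
    -> return 5
  -> return 25
-> return 125

Final answer: 125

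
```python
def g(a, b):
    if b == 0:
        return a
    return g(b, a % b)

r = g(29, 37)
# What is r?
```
Call trace:
g(a=29, b=37)
  g(a=37, b=29)
    g(a=29, b=8)
      g(a=8, b=5)
        g(a=5, b=3)
          g(a=3, b=2)
            g(a=2, b=1)
              g(a=1, b=0)
              -> return 1
            -> return 1
          -> return 1
        -> return 1
      -> return 1
    -> return 1
  -> return 1
-> return 1

Final answer: 1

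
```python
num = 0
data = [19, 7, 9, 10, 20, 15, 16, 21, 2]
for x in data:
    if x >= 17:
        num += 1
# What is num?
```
Trace:
  num=0
  num=1, x=19
  num=1, x=7
  num=1, x=9
  num=1, x=10
  num=2, x=20
  num=2, x=15
  num=2, x=16
  num=3, x=21
  num=3, x=2

Final answer: 3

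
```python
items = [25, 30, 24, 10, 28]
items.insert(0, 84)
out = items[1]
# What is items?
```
Trace:
  items=[25, 30, 24, 10, 28]
  items=[84, 25, 30, 24, 10, 28]
  items=[84, 25, 30, 24, 10, 28], out=25

Final answer: [84, 25, 30, 24, 10, 28]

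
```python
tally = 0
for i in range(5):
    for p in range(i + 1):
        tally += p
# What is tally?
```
Trace:
  tally=0
  tally=0, i=0, p=0
  tally=0, i=1, p=0
  tally=1, i=1, p=1
  tally=1, i=2, p=0
  tally=2, i=2, p=1
  tally=4, i=2, p=2
  tally=4, i=3, p=0
  tally=5, i=3, p=1
  tally=7, i=3, p=2
  tally=10, i=3, p=3
  tally=10, i=4, p=0
  tally=11, i=4, p=1
  tally=13, i=4, p=2
  tally=16, i=4, p=3
  tally=20, i=4, p=4

Final answer: 20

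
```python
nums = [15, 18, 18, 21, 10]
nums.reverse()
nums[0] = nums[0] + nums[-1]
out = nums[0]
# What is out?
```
Trace:
  nums=[15, 18, 18, 21, 10]
  nums=[10, 21, 18, 18, 15]
  nums=[25, 21, 18, 18, 15]
  nums=[25, 21, 18, 18, 15], out=25

Final answer: 25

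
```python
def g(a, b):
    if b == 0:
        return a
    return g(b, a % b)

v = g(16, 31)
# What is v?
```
Call trace:
g(a=16, b=31)
  g(a=31, b=16)
    g(a=16, b=15)
      g(a=15, b=1)
        g(a=1, b=0)
        -> return 1
      -> return 1
    -> return 1
  -> return 1
-> return 1

Final answer: 1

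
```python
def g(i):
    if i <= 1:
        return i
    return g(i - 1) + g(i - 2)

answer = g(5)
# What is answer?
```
Call trace (a repeated sub-call is expanded the first time; later identical calls just restate its return value):
g(i=5)
  g(i=4)
    g(i=3)
      g(i=2)
        g(i=1)
        -> return 1
        g(i=0)
        -> return 0
      -> return 1
      g(i=1)
      -> return 1
    -> return 2
    g(i=2) -> return 1  (same call as traced above)
  -> return 3
  g(i=3) -> return 2  (same call as traced above)
-> return 5

Final answer: 5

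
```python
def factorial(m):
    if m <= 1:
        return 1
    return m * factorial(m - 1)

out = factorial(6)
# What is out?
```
Call trace:
factorial(m=6)
  factorial(m=5)
    factorial(m=4)
      factorial(m=3)
        factorial(m=2)
          factorial(m=1)
          -> return 1
        -> return 2
      -> return 6
    -> return 24
  -> return 120
-> return 720

Final answer: 720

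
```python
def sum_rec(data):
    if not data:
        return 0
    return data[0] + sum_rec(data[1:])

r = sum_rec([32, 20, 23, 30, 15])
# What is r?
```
Call trace:
sum_rec(data=[32, 20, 23, 30, 15])
  sum_rec(data=[20, 23, 30, 15])
    sum_rec(data=[23, 30, 15])
      sum_rec(data=[30, 15])
        sum_rec(data=[15])
          sum_rec(data=[])
          -> return 0
        -> return 15
      -> return 45
    -> return 68
  -> return 88
-> return 120

Final answer: 120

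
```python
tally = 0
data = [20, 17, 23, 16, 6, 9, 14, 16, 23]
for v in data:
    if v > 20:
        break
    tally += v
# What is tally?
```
Trace:
  tally=0
  tally=20, v=20
  tally=37, v=17
  tally=37, v=23

Final answer: 37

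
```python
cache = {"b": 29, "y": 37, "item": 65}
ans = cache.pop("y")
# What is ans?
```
Trace:
  cache={'b': 29, 'y': 37, 'item': 65}
  cache={'b': 29, 'item': 65}, ans=37

Final answer: 37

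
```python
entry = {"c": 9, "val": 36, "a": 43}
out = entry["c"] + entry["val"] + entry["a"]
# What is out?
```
Trace:
  entry={'c': 9, 'val': 36, 'a': 43}
  entry={'c': 9, 'val': 36, 'a': 43}, out=88

Final answer: 88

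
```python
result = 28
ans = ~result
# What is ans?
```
Trace:
  result=28
  result=28, ans=-29

Final answer: -29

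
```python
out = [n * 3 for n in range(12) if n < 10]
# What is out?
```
Trace:
  n=0
  n=1
  n=2
  n=3
  n=4
  n=5
  n=6
  n=7
  n=8
  n=9
  n=10
  n=11
  out=[0, 3, 6, 9, 12, 15, 18, 21, 24, 27]

Final answer: [0, 3, 6, 9, 12, 15, 18, 21, 24, 27]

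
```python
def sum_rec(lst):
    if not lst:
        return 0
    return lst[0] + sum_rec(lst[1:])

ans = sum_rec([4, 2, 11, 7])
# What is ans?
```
Call trace:
sum_rec(lst=[4, 2, 11, 7])
  sum_rec(lst=[2, 11, 7])
    sum_rec(lst=[11, 7])
      sum_rec(lst=[7])
        sum_rec(lst=[])
        -> return 0
      -> return 7
    -> return 18
  -> return 20
-> return 24

Final answer: 24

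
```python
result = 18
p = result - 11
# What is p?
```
Trace:
  result=18
  result=18, p=7

Final answer: 7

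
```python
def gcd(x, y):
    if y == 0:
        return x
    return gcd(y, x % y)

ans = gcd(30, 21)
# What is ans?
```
Call trace:
gcd(x=30, y=21)
  gcd(x=21, y=9)
    gcd(x=9, y=3)
      gcd(x=3, y=0)
      -> return 3
    -> return 3
  -> return 3
-> return 3

Final answer: 3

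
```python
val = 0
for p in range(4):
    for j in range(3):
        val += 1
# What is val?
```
Trace:
  val=0
  val=1, p=0, j=0
  val=2, p=0, j=1
  val=3, p=0, j=2
  val=4, p=1, j=0
  val=5, p=1, j=1
  val=6, p=1, j=2
  val=7, p=2, j=0
  val=8, p=2, j=1
  val=9, p=2, j=2
  val=10, p=3, j=0
  val=11, p=3, j=1
  val=12, p=3, j=2

Final answer: 12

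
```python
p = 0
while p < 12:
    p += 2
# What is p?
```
Trace:
  p=0
  p=2
  p=4
  p=6
  p=8
  p=10
  p=12

Final answer: 12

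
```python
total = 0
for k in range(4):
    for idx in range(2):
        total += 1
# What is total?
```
Trace:
  total=0
  total=1, k=0, idx=0
  total=2, k=0, idx=1
  total=3, k=1, idx=0
  total=4, k=1, idx=1
  total=5, k=2, idx=0
  total=6, k=2, idx=1
  total=7, k=3, idx=0
  total=8, k=3, idx=1

Final answer: 8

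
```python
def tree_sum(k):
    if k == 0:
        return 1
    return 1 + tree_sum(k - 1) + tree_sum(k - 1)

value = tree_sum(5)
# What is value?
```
Call trace (a repeated sub-call is expanded the first time; later identical calls just restate its return value):
tree_sum(k=5)
  tree_sum(k=4)
    tree_sum(k=3)
      tree_sum(k=2)
        tree_sum(k=1)
          tree_sum(k=0)
          -> return 1
          tree_sum(k=0)
          -> return 1
        -> return 3
        tree_sum(k=1) -> return 3  (same call as traced above)
      -> return 7
      tree_sum(k=2) -> return 7  (same call as traced above)
    -> return 15
    tree_sum(k=3) -> return 15  (same call as traced above)
  -> return 31
  tree_sum(k=4) -> return 31  (same call as traced above)
-> return 63

Final answer: 63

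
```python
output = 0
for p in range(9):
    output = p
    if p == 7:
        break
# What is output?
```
Trace:
  output=0
  output=0, p=0
  output=1, p=1
  output=2, p=2
  output=3, p=3
  output=4, p=4
  output=5, p=5
  output=6, p=6
  output=7, p=7

Final answer: 7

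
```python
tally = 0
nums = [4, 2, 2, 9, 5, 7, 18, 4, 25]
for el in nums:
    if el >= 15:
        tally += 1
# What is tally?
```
Trace:
  tally=0
  tally=0, el=4
  tally=0, el=2
  tally=0, el=2
  tally=0, el=9
  tally=0, el=5
  tally=0, el=7
  tally=1, el=18
  tally=1, el=4
  tally=2, el=25

Final answer: 2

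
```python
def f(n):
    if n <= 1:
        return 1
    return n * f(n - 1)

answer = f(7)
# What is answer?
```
Call trace:
f(n=7)
  f(n=6)
    f(n=5)
      f(n=4)
        f(n=3)
          f(n=2)
            f(n=1)
            -> return 1
          -> return 2
        -> return 6
      -> return 24
    -> return 120
  -> return 720
-> return 5040

Final answer: 5040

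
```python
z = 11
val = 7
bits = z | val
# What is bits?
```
Trace:
  z=11
  z=11, val=7
  z=11, val=7, bits=15

Final answer: 15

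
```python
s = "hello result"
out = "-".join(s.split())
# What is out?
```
Trace:
  s='hello result'
  s='hello result', out='hello-result'

Final answer: 'hello-result'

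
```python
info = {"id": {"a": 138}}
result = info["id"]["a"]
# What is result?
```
Trace:
  info={'id': {'a': 138}}
  info={'id': {'a': 138}}, result=138

Final answer: 138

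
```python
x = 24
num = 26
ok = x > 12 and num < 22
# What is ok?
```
Trace:
  x=24
  x=24, num=26
  x=24, num=26, ok=False

Final answer: False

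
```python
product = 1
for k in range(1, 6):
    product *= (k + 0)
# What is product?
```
Trace:
  product=1
  product=1, k=1
  product=2, k=2
  product=6, k=3
  product=24, k=4
  product=120, k=5

Final answer: 120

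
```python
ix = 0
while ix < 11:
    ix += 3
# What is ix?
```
Trace:
  ix=0
  ix=3
  ix=6
  ix=9
  ix=12

Final answer: 12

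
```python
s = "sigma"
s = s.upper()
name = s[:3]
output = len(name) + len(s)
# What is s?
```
Trace:
  s='sigma'
  s='SIGMA'
  s='SIGMA', name='SIG'
  s='SIGMA', name='SIG', output=8

Final answer: 'SIGMA'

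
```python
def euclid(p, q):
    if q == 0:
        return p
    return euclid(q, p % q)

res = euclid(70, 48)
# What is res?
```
Call trace:
euclid(p=70, q=48)
  euclid(p=48, q=22)
    euclid(p=22, q=4)
      euclid(p=4, q=2)
        euclid(p=2, q=0)
        -> return 2
      -> return 2
    -> return 2
  -> return 2
-> return 2

Final answer: 2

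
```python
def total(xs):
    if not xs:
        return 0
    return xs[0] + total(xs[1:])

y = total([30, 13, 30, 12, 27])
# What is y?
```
Call trace:
total(xs=[30, 13, 30, 12, 27])
  total(xs=[13, 30, 12, 27])
    total(xs=[30, 12, 27])
      total(xs=[12, 27])
        total(xs=[27])
          total(xs=[])
          -> return 0
        -> return 27
      -> return 39
    -> return 69
  -> return 82
-> return 112

Final answer: 112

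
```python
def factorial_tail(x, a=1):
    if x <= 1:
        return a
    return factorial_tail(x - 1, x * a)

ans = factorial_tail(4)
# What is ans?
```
Call trace:
factorial_tail(x=4, a=1)
  factorial_tail(x=3, a=4)
    factorial_tail(x=2, a=12)
      factorial_tail(x=1, a=24)
      -> return 24
    -> return 24
  -> return 24
-> return 24

Final answer: 24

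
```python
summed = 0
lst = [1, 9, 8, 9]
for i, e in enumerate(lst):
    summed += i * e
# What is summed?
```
Trace:
  summed=0
  summed=0, i=0, e=1
  summed=9, i=1, e=9
  summed=25, i=2, e=8
  summed=52, i=3, e=9

Final answer: 52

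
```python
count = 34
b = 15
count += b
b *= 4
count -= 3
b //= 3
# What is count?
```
Trace:
  count=34
  count=34, b=15
  count=49, b=15
  count=49, b=60
  count=46, b=60
  count=46, b=20

Final answer: 46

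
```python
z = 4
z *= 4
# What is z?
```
Trace:
  z=4
  z=16

Final answer: 16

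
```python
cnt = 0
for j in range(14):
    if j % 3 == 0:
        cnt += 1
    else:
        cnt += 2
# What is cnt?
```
Trace:
  cnt=0
  cnt=1, j=0
  cnt=3, j=1
  cnt=5, j=2
  cnt=6, j=3
  cnt=8, j=4
  cnt=10, j=5
  cnt=11, j=6
  cnt=13, j=7
  cnt=15, j=8
  cnt=16, j=9
  cnt=18, j=10
  cnt=20, j=11
  cnt=21, j=12
  cnt=23, j=13

Final answer: 23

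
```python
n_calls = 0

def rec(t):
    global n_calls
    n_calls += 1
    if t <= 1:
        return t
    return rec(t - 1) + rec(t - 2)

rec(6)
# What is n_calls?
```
Call trace (a repeated sub-call is expanded the first time; later identical calls just restate its return value):
rec(t=6)
  rec(t=5)
    rec(t=4)
      rec(t=3)
        rec(t=2)
          rec(t=1)
          -> return 1
          rec(t=0)
          -> return 0
        -> return 1
        rec(t=1)
        -> return 1
      -> return 2
      rec(t=2) -> return 1  (same call as traced above)
    -> return 3
    rec(t=3) -> return 2  (same call as traced above)
  -> return 5
  rec(t=4) -> return 3  (same call as traced above)
-> return 8

n_calls is incremented once per call, so count the calls in each subtree. Let C(t) = number of calls made by rec(t).
C(0) = C(1) = 1 (base case, no recursion); C(t) = 1 + C(t - 1) + C(t - 2) otherwise.
C(2) = 1 + C(1) + C(0) = 1 + 1 + 1 = 3
C(3) = 1 + C(2) + C(1) = 1 + 3 + 1 = 5
C(4) = 1 + C(3) + C(2) = 1 + 5 + 3 = 9
C(5) = 1 + C(4) + C(3) = 1 + 9 + 5 = 15
C(6) = 1 + C(5) + C(4) = 1 + 15 + 9 = 25
n_calls = C(6) = 25

Final answer: 25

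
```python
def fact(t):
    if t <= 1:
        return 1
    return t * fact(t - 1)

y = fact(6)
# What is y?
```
Call trace:
fact(t=6)
  fact(t=5)
    fact(t=4)
      fact(t=3)
        fact(t=2)
          fact(t=1)
          -> return 1
        -> return 2
      -> return 6
    -> return 24
  -> return 120
-> return 720

Final answer: 720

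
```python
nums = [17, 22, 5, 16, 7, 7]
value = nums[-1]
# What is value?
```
Trace:
  nums=[17, 22, 5, 16, 7, 7]
  nums=[17, 22, 5, 16, 7, 7], value=7

Final answer: 7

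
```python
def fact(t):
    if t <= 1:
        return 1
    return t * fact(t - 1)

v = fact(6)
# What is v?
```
Call trace:
fact(t=6)
  fact(t=5)
    fact(t=4)
      fact(t=3)
        fact(t=2)
          fact(t=1)
          -> return 1
        -> return 2
      -> return 6
    -> return 24
  -> return 120
-> return 720

Final answer: 720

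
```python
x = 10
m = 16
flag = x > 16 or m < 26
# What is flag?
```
Trace:
  x=10
  x=10, m=16
  x=10, m=16, flag=True

Final answer: True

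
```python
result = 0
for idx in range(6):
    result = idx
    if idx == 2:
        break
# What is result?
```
Trace:
  result=0
  result=0, idx=0
  result=1, idx=1
  result=2, idx=2

Final answer: 2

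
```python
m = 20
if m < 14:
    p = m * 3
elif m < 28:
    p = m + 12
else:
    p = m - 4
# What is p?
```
Trace:
  m=20
  m=20, p=32

Final answer: 32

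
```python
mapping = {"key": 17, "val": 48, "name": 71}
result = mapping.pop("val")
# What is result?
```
Trace:
  mapping={'key': 17, 'val': 48, 'name': 71}
  mapping={'key': 17, 'name': 71}, result=48

Final answer: 48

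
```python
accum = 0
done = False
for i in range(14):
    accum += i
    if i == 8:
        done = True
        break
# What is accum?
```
Trace:
  accum=0
  accum=0, done=False
  accum=0, done=False, i=0
  accum=1, done=False, i=1
  accum=3, done=False, i=2
  accum=6, done=False, i=3
  accum=10, done=False, i=4
  accum=15, done=False, i=5
  accum=21, done=False, i=6
  accum=28, done=False, i=7
  accum=36, done=True, i=8

Final answer: 36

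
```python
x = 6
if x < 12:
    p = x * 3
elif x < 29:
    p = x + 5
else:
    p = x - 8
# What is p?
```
Trace:
  x=6
  x=6, p=18

Final answer: 18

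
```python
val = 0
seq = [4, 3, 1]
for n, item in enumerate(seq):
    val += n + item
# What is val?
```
Trace:
  val=0
  val=4, n=0, item=4
  val=8, n=1, item=3
  val=11, n=2, item=1

Final answer: 11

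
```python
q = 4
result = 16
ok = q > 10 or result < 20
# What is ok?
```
Trace:
  q=4
  q=4, result=16
  q=4, result=16, ok=True

Final answer: True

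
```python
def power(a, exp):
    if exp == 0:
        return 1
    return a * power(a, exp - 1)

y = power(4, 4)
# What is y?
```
Call trace:
power(a=4, exp=4)
  power(a=4, exp=3)
    power(a=4, exp=2)
      power(a=4, exp=1)
        power(a=4, exp=0)
        -> return 1
      -> return 4
    -> return 16
  -> return 64
-> return 256

Final answer: 256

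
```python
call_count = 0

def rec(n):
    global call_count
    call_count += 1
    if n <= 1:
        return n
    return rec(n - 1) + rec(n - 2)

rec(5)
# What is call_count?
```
Call trace (a repeated sub-call is expanded the first time; later identical calls just restate its return value):
rec(n=5)
  rec(n=4)
    rec(n=3)
      rec(n=2)
        rec(n=1)
        -> return 1
        rec(n=0)
        -> return 0
      -> return 1
      rec(n=1)
      -> return 1
    -> return 2
    rec(n=2) -> return 1  (same call as traced above)
  -> return 3
  rec(n=3) -> return 2  (same call as traced above)
-> return 5

call_count is incremented once per call, so count the calls in each subtree. Let C(n) = number of calls made by rec(n).
C(0) = C(1) = 1 (base case, no recursion); C(n) = 1 + C(n - 1) + C(n - 2) otherwise.
C(2) = 1 + C(1) + C(0) = 1 + 1 + 1 = 3
C(3) = 1 + C(2) + C(1) = 1 + 3 + 1 = 5
C(4) = 1 + C(3) + C(2) = 1 + 5 + 3 = 9
C(5) = 1 + C(4) + C(3) = 1 + 9 + 5 = 15
call_count = C(5) = 15

Final answer: 15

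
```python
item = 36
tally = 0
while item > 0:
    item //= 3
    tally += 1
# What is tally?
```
Trace:
  item=36
  item=36, tally=0
  item=12, tally=1
  item=4, tally=2
  item=1, tally=3
  item=0, tally=4

Final answer: 4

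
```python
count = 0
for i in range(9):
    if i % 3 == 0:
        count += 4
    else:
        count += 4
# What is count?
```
Trace:
  count=0
  count=4, i=0
  count=8, i=1
  count=12, i=2
  count=16, i=3
  count=20, i=4
  count=24, i=5
  count=28, i=6
  count=32, i=7
  count=36, i=8

Final answer: 36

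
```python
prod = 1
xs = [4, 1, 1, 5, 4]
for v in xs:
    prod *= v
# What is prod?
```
Trace:
  prod=1
  prod=4, v=4
  prod=4, v=1
  prod=4, v=1
  prod=20, v=5
  prod=80, v=4

Final answer: 80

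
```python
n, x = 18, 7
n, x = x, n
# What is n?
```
Trace:
  n=18, x=7
  n=7, x=18

Final answer: 7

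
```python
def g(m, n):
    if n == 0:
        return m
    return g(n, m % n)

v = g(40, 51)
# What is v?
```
Call trace:
g(m=40, n=51)
  g(m=51, n=40)
    g(m=40, n=11)
      g(m=11, n=7)
        g(m=7, n=4)
          g(m=4, n=3)
            g(m=3, n=1)
              g(m=1, n=0)
              -> return 1
            -> return 1
          -> return 1
        -> return 1
      -> return 1
    -> return 1
  -> return 1
-> return 1

Final answer: 1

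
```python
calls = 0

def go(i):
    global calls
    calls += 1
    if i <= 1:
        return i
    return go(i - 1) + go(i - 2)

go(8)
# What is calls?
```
Call trace (a repeated sub-call is expanded the first time; later identical calls just restate its return value):
go(i=8)
  go(i=7)
    go(i=6)
      go(i=5)
        go(i=4)
          go(i=3)
            go(i=2)
              go(i=1)
              -> return 1
              go(i=0)
              -> return 0
            -> return 1
            go(i=1)
            -> return 1
          -> return 2
          go(i=2) -> return 1  (same call as traced above)
        -> return 3
        go(i=3) -> return 2  (same call as traced above)
      -> return 5
      go(i=4) -> return 3  (same call as traced above)
    -> return 8
    go(i=5) -> return 5  (same call as traced above)
  -> return 13
  go(i=6) -> return 8  (same call as traced above)
-> return 21

calls is incremented once per call, so count the calls in each subtree. Let C(i) = number of calls made by go(i).
C(0) = C(1) = 1 (base case, no recursion); C(i) = 1 + C(i - 1) + C(i - 2) otherwise.
C(2) = 1 + C(1) + C(0) = 1 + 1 + 1 = 3
C(3) = 1 + C(2) + C(1) = 1 + 3 + 1 = 5
C(4) = 1 + C(3) + C(2) = 1 + 5 + 3 = 9
C(5) = 1 + C(4) + C(3) = 1 + 9 + 5 = 15
C(6) = 1 + C(5) + C(4) = 1 + 15 + 9 = 25
C(7) = 1 + C(6) + C(5) = 1 + 25 + 15 = 41
C(8) = 1 + C(7) + C(6) = 1 + 41 + 25 = 67
calls = C(8) = 67

Final answer: 67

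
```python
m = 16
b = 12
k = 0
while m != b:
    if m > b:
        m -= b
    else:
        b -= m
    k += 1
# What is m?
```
Trace:
  m=16
  m=16, b=12
  m=16, b=12, k=0
  m=4, b=12, k=1
  m=4, b=8, k=2
  m=4, b=4, k=3

Final answer: 4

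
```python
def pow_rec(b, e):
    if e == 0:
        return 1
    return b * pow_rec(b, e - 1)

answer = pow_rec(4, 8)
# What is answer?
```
Call trace:
pow_rec(b=4, e=8)
  pow_rec(b=4, e=7)
    pow_rec(b=4, e=6)
      pow_rec(b=4, e=5)
        pow_rec(b=4, e=4)
          pow_rec(b=4, e=3)
            pow_rec(b=4, e=2)
              pow_rec(b=4, e=1)
                pow_rec(b=4, e=0)
                -> return 1
              -> return 4
            -> return 16
          -> return 64
        -> return 256
      -> return 1024
    -> return 4096
  -> return 16384
-> return 65536

Final answer: 65536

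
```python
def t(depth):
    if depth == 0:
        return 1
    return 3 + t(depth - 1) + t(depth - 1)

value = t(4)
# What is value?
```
Call trace (a repeated sub-call is expanded the first time; later identical calls just restate its return value):
t(depth=4)
  t(depth=3)
    t(depth=2)
      t(depth=1)
        t(depth=0)
        -> return 1
        t(depth=0)
        -> return 1
      -> return 5
      t(depth=1) -> return 5  (same call as traced above)
    -> return 13
    t(depth=2) -> return 13  (same call as traced above)
  -> return 29
  t(depth=3) -> return 29  (same call as traced above)
-> return 61

Final answer: 61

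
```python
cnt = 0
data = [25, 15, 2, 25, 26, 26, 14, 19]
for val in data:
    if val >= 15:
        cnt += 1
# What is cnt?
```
Trace:
  cnt=0
  cnt=1, val=25
  cnt=2, val=15
  cnt=2, val=2
  cnt=3, val=25
  cnt=4, val=26
  cnt=5, val=26
  cnt=5, val=14
  cnt=6, val=19

Final answer: 6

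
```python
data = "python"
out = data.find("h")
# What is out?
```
Trace:
  data='python'
  data='python', out=3

Final answer: 3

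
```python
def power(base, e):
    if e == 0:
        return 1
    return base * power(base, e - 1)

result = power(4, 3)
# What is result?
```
Call trace:
power(base=4, e=3)
  power(base=4, e=2)
    power(base=4, e=1)
      power(base=4, e=0)
      -> return 1
    -> return 4
  -> return 16
-> return 64

Final answer: 64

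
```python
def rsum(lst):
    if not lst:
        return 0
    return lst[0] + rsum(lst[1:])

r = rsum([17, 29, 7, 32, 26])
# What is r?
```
Call trace:
rsum(lst=[17, 29, 7, 32, 26])
  rsum(lst=[29, 7, 32, 26])
    rsum(lst=[7, 32, 26])
      rsum(lst=[32, 26])
        rsum(lst=[26])
          rsum(lst=[])
          -> return 0
        -> return 26
      -> return 58
    -> return 65
  -> return 94
-> return 111

Final answer: 111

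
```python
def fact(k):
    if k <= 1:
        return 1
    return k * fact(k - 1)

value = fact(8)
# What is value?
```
Call trace:
fact(k=8)
  fact(k=7)
    fact(k=6)
      fact(k=5)
        fact(k=4)
          fact(k=3)
            fact(k=2)
              fact(k=1)
              -> return 1
            -> return 2
          -> return 6
        -> return 24
      -> return 120
    -> return 720
  -> return 5040
-> return 40320

Final answer: 40320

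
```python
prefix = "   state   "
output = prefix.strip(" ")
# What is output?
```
Trace:
  prefix='   state   '
  prefix='   state   ', output='state'

Final answer: 'state'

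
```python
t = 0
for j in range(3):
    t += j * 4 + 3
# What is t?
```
Trace:
  t=0
  t=3, j=0
  t=10, j=1
  t=21, j=2

Final answer: 21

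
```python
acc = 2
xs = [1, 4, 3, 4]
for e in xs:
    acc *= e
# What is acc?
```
Trace:
  acc=2
  acc=2, e=1
  acc=8, e=4
  acc=24, e=3
  acc=96, e=4

Final answer: 96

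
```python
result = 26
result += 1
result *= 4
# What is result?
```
Trace:
  result=26
  result=27
  result=108

Final answer: 108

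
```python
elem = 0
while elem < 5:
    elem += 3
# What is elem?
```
Trace:
  elem=0
  elem=3
  elem=6

Final answer: 6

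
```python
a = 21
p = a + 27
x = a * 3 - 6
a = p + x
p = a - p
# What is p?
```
Trace:
  a=21
  a=21, p=48
  a=21, p=48, x=57
  a=105, p=48, x=57
  a=105, p=57, x=57

Final answer: 57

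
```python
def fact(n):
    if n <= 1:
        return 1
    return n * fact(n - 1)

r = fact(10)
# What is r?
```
Call trace:
fact(n=10)
  fact(n=9)
    fact(n=8)
      fact(n=7)
        fact(n=6)
          fact(n=5)
            fact(n=4)
              fact(n=3)
                fact(n=2)
                  fact(n=1)
                  -> return 1
                -> return 2
              -> return 6
            -> return 24
          -> return 120
        -> return 720
      -> return 5040
    -> return 40320
  -> return 362880
-> return 3628800

Final answer: 3628800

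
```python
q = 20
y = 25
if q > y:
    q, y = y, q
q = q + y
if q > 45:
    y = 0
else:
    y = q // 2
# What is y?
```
Trace:
  q=20
  q=20, y=25
  q=20, y=25
  q=45, y=25
  q=45, y=22

Final answer: 22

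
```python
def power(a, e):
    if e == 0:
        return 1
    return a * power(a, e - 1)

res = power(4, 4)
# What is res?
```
Call trace:
power(a=4, e=4)
  power(a=4, e=3)
    power(a=4, e=2)
      power(a=4, e=1)
        power(a=4, e=0)
        -> return 1
      -> return 4
    -> return 16
  -> return 64
-> return 256

Final answer: 256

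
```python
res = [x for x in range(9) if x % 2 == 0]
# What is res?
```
Trace:
  x=0
  x=1
  x=2
  x=3
  x=4
  x=5
  x=6
  x=7
  x=8
  res=[0, 2, 4, 6, 8]

Final answer: [0, 2, 4, 6, 8]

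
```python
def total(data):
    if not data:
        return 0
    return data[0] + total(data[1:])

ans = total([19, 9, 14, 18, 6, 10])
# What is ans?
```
Call trace:
total(data=[19, 9, 14, 18, 6, 10])
  total(data=[9, 14, 18, 6, 10])
    total(data=[14, 18, 6, 10])
      total(data=[18, 6, 10])
        total(data=[6, 10])
          total(data=[10])
            total(data=[])
            -> return 0
          -> return 10
        -> return 16
      -> return 34
    -> return 48
  -> return 57
-> return 76

Final answer: 76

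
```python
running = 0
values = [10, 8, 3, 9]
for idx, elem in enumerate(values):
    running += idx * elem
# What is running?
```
Trace:
  running=0
  running=0, idx=0, elem=10
  running=8, idx=1, elem=8
  running=14, idx=2, elem=3
  running=41, idx=3, elem=9

Final answer: 41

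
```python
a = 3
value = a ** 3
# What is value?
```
Trace:
  a=3
  a=3, value=27

Final answer: 27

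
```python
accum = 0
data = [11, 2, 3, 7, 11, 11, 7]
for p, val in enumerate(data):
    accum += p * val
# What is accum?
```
Trace:
  accum=0
  accum=0, p=0, val=11
  accum=2, p=1, val=2
  accum=8, p=2, val=3
  accum=29, p=3, val=7
  accum=73, p=4, val=11
  accum=128, p=5, val=11
  accum=170, p=6, val=7

Final answer: 170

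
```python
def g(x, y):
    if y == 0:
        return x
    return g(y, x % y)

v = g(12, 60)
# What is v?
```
Call trace:
g(x=12, y=60)
  g(x=60, y=12)
    g(x=12, y=0)
    -> return 12
  -> return 12
-> return 12

Final answer: 12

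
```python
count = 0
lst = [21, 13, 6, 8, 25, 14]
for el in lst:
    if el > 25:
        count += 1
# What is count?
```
Trace:
  count=0
  count=0, el=21
  count=0, el=13
  count=0, el=6
  count=0, el=8
  count=0, el=25
  count=0, el=14

Final answer: 0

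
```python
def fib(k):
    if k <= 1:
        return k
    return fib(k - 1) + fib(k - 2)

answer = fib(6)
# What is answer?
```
Call trace (a repeated sub-call is expanded the first time; later identical calls just restate its return value):
fib(k=6)
  fib(k=5)
    fib(k=4)
      fib(k=3)
        fib(k=2)
          fib(k=1)
          -> return 1
          fib(k=0)
          -> return 0
        -> return 1
        fib(k=1)
        -> return 1
      -> return 2
      fib(k=2) -> return 1  (same call as traced above)
    -> return 3
    fib(k=3) -> return 2  (same call as traced above)
  -> return 5
  fib(k=4) -> return 3  (same call as traced above)
-> return 8

Final answer: 8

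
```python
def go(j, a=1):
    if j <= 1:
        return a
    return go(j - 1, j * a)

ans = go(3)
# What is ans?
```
Call trace:
go(j=3, a=1)
  go(j=2, a=3)
    go(j=1, a=6)
    -> return 6
  -> return 6
-> return 6

Final answer: 6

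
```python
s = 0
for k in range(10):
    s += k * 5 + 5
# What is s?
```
Trace:
  s=0
  s=5, k=0
  s=15, k=1
  s=30, k=2
  s=50, k=3
  s=75, k=4
  s=105, k=5
  s=140, k=6
  s=180, k=7
  s=225, k=8
  s=275, k=9

Final answer: 275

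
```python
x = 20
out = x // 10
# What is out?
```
Trace:
  x=20
  x=20, out=2

Final answer: 2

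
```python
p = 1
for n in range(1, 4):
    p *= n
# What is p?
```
Trace:
  p=1
  p=1, n=1
  p=2, n=2
  p=6, n=3

Final answer: 6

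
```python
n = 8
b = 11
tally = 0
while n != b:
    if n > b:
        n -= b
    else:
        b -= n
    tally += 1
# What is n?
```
Trace:
  n=8
  n=8, b=11
  n=8, b=11, tally=0
  n=8, b=3, tally=1
  n=5, b=3, tally=2
  n=2, b=3, tally=3
  n=2, b=1, tally=4
  n=1, b=1, tally=5

Final answer: 1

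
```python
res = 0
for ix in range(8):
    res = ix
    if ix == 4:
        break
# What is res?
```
Trace:
  res=0
  res=0, ix=0
  res=1, ix=1
  res=2, ix=2
  res=3, ix=3
  res=4, ix=4

Final answer: 4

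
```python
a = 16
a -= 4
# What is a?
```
Trace:
  a=16
  a=12

Final answer: 12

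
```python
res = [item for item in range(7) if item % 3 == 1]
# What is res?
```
Trace:
  item=0
  item=1
  item=2
  item=3
  item=4
  item=5
  item=6
  res=[1, 4]

Final answer: [1, 4]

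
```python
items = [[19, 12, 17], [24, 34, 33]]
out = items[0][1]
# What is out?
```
Trace:
  items=[[19, 12, 17], [24, 34, 33]]
  items=[[19, 12, 17], [24, 34, 33]], out=12

Final answer: 12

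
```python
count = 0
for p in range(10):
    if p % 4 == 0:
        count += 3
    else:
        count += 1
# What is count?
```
Trace:
  count=0
  count=3, p=0
  count=4, p=1
  count=5, p=2
  count=6, p=3
  count=9, p=4
  count=10, p=5
  count=11, p=6
  count=12, p=7
  count=15, p=8
  count=16, p=9

Final answer: 16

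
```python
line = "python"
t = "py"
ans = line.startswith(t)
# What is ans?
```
Trace:
  line='python'
  line='python', t='py'
  line='python', t='py', ans=True

Final answer: True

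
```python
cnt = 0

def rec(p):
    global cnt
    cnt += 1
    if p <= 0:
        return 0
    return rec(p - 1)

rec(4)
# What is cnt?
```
Call trace:
rec(p=4)
  rec(p=3)
    rec(p=2)
      rec(p=1)
        rec(p=0)
        -> return 0
      -> return 0
    -> return 0
  -> return 0
-> return 0

cnt is incremented once per call. rec is entered once for each p = 4, 3, 2, 1, 0 (the p <= 0 call returns without recursing), i.e. 4 + 1 calls.
cnt = 5

Final answer: 5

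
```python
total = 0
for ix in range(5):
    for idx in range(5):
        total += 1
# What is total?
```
Trace:
  total=0
  total=1, ix=0, idx=0
  total=2, ix=0, idx=1
  total=3, ix=0, idx=2
  total=4, ix=0, idx=3
  total=5, ix=0, idx=4
  total=6, ix=1, idx=0
  total=7, ix=1, idx=1
  total=8, ix=1, idx=2
  total=9, ix=1, idx=3
  total=10, ix=1, idx=4
  total=11, ix=2, idx=0
  total=12, ix=2, idx=1
  total=13, ix=2, idx=2
  total=14, ix=2, idx=3
  total=15, ix=2, idx=4
  total=16, ix=3, idx=0
  total=17, ix=3, idx=1
  total=18, ix=3, idx=2
  total=19, ix=3, idx=3
  total=20, ix=3, idx=4
  total=21, ix=4, idx=0
  total=22, ix=4, idx=1
  total=23, ix=4, idx=2
  total=24, ix=4, idx=3
  total=25, ix=4, idx=4

Final answer: 25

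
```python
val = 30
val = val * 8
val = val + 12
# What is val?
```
Trace:
  val=30
  val=240
  val=252

Final answer: 252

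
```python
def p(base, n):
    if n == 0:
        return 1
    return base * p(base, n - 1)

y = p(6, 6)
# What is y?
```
Call trace:
p(base=6, n=6)
  p(base=6, n=5)
    p(base=6, n=4)
      p(base=6, n=3)
        p(base=6, n=2)
          p(base=6, n=1)
            p(base=6, n=0)
            -> return 1
          -> return 6
        -> return 36
      -> return 216
    -> return 1296
  -> return 7776
-> return 46656

Final answer: 46656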